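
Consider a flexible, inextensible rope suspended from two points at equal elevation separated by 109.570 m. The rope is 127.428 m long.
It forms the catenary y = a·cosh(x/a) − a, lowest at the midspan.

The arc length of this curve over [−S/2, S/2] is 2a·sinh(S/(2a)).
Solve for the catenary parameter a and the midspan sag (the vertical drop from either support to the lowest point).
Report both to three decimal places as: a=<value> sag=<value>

seed: a₀ = √(S³/(24(L−S))) = √(109.570³/(24·17.858)) = 55.400727
iter 1: u=0.988886  f(a)=+8.938e-01  f'(a)=-7.100e-01  a ← 55.400727 − (+8.938e-01/-7.100e-01) = 56.659613
iter 2: u=0.966914  f(a)=+3.137e-02  f'(a)=-6.609e-01  a ← 56.659613 − (+3.137e-02/-6.609e-01) = 56.707080
iter 3: u=0.966105  f(a)=+4.177e-05  f'(a)=-6.592e-01  a ← 56.707080 − (+4.177e-05/-6.592e-01) = 56.707143
iter 4: u=0.966104  f(a)=+7.425e-11  f'(a)=-6.592e-01  a ← 56.707143 − (+7.425e-11/-6.592e-01) = 56.707143
iter 5: u=0.966104  f(a)=-4.263e-14  f'(a)=-6.592e-01  a ← 56.707143 − (-4.263e-14/-6.592e-01) = 56.707143
converged: |Δa| < 1e-12 after 5 iterations
sag = a·(cosh(S/(2a)) − 1) = 56.707143·(cosh(0.966104) − 1) = 28.587487
T_max/T_min = cosh(S/(2a)) = 1.504125

a=56.707 sag=28.587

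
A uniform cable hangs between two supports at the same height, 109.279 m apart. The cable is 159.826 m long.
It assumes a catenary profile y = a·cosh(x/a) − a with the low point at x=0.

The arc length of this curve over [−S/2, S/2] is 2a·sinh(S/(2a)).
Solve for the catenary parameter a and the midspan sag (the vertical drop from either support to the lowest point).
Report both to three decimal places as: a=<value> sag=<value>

a=34.868 sag=52.320

seed: a₀ = √(S³/(24(L−S))) = √(109.279³/(24·50.547)) = 32.798332
iter 1: u=1.665923  f(a)=+7.496e+00  f'(a)=-4.027e+00  a ← 32.798332 − (+7.496e+00/-4.027e+00) = 34.659756
iter 2: u=1.576454  f(a)=+6.855e-01  f'(a)=-3.321e+00  a ← 34.659756 − (+6.855e-01/-3.321e+00) = 34.866146
iter 3: u=1.567122  f(a)=+7.007e-03  f'(a)=-3.254e+00  a ← 34.866146 − (+7.007e-03/-3.254e+00) = 34.868299
iter 4: u=1.567025  f(a)=+7.486e-07  f'(a)=-3.253e+00  a ← 34.868299 − (+7.486e-07/-3.253e+00) = 34.868300
iter 5: u=1.567025  f(a)=-2.842e-14  f'(a)=-3.253e+00  a ← 34.868300 − (-2.842e-14/-3.253e+00) = 34.868300
converged: |Δa| < 1e-12 after 5 iterations
sag = a·(cosh(S/(2a)) − 1) = 34.868300·(cosh(1.567025) − 1) = 52.320495
T_max/T_min = cosh(S/(2a)) = 2.500518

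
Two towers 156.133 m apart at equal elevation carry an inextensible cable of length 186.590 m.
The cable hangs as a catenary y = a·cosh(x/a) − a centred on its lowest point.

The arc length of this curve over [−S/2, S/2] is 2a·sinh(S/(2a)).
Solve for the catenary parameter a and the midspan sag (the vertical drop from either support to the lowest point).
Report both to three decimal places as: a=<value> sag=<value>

a=74.182 sag=45.011

seed: a₀ = √(S³/(24(L−S))) = √(156.133³/(24·30.457)) = 72.159393
iter 1: u=1.081862  f(a)=+1.833e+00  f'(a)=-9.472e-01  a ← 72.159393 − (+1.833e+00/-9.472e-01) = 74.094468
iter 2: u=1.053608  f(a)=+7.632e-02  f'(a)=-8.698e-01  a ← 74.094468 − (+7.632e-02/-8.698e-01) = 74.182207
iter 3: u=1.052362  f(a)=+1.450e-04  f'(a)=-8.665e-01  a ← 74.182207 − (+1.450e-04/-8.665e-01) = 74.182375
iter 4: u=1.052359  f(a)=+5.260e-10  f'(a)=-8.665e-01  a ← 74.182375 − (+5.260e-10/-8.665e-01) = 74.182375
iter 5: u=1.052359  f(a)=+0.000e+00  f'(a)=-8.665e-01  a ← 74.182375 − (+0.000e+00/-8.665e-01) = 74.182375
converged: |Δa| < 1e-12 after 5 iterations
sag = a·(cosh(S/(2a)) − 1) = 74.182375·(cosh(1.052359) − 1) = 45.010669
T_max/T_min = cosh(S/(2a)) = 1.606757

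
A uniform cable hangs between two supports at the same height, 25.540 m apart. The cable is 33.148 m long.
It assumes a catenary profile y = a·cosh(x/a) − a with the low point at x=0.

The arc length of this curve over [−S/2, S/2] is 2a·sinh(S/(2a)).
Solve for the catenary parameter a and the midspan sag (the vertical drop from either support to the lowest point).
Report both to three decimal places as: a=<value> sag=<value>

a=9.952 sag=9.380

seed: a₀ = √(S³/(24(L−S))) = √(25.540³/(24·7.608)) = 9.551915
iter 1: u=1.336905  f(a)=+7.096e-01  f'(a)=-1.896e+00  a ← 9.551915 − (+7.096e-01/-1.896e+00) = 9.926059
iter 2: u=1.286513  f(a)=+4.382e-02  f'(a)=-1.669e+00  a ← 9.926059 − (+4.382e-02/-1.669e+00) = 9.952317
iter 3: u=1.283118  f(a)=+1.915e-04  f'(a)=-1.654e+00  a ← 9.952317 − (+1.915e-04/-1.654e+00) = 9.952433
iter 4: u=1.283103  f(a)=+3.690e-09  f'(a)=-1.654e+00  a ← 9.952433 − (+3.690e-09/-1.654e+00) = 9.952433
iter 5: u=1.283103  f(a)=+0.000e+00  f'(a)=-1.654e+00  a ← 9.952433 − (+0.000e+00/-1.654e+00) = 9.952433
converged: |Δa| < 1e-12 after 5 iterations
sag = a·(cosh(S/(2a)) − 1) = 9.952433·(cosh(1.283103) − 1) = 9.380141
T_max/T_min = cosh(S/(2a)) = 1.942497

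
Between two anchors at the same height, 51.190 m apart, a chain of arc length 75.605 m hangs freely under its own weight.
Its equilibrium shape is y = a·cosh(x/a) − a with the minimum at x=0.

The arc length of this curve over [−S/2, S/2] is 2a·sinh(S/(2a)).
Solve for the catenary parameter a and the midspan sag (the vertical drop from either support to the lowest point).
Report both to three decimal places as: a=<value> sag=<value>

seed: a₀ = √(S³/(24(L−S))) = √(51.190³/(24·24.415)) = 15.130167
iter 1: u=1.691654  f(a)=+3.741e+00  f'(a)=-4.250e+00  a ← 15.130167 − (+3.741e+00/-4.250e+00) = 16.010344
iter 2: u=1.598654  f(a)=+3.513e-01  f'(a)=-3.487e+00  a ← 16.010344 − (+3.513e-01/-3.487e+00) = 16.111103
iter 3: u=1.588656  f(a)=+3.806e-03  f'(a)=-3.411e+00  a ← 16.111103 − (+3.806e-03/-3.411e+00) = 16.112219
iter 4: u=1.588546  f(a)=+4.576e-07  f'(a)=-3.411e+00  a ← 16.112219 − (+4.576e-07/-3.411e+00) = 16.112219
iter 5: u=1.588546  f(a)=+0.000e+00  f'(a)=-3.411e+00  a ← 16.112219 − (+0.000e+00/-3.411e+00) = 16.112219
converged: |Δa| < 1e-12 after 5 iterations
sag = a·(cosh(S/(2a)) − 1) = 16.112219·(cosh(1.588546) − 1) = 24.980756
T_max/T_min = cosh(S/(2a)) = 2.550423

a=16.112 sag=24.981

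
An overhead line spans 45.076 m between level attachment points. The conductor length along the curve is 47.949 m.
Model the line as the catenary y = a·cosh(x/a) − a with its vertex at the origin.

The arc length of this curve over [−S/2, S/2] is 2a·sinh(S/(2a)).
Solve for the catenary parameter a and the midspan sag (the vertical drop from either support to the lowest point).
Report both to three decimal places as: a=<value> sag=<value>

a=36.789 sag=7.122

seed: a₀ = √(S³/(24(L−S))) = √(45.076³/(24·2.873)) = 36.445559
iter 1: u=0.618402  f(a)=+5.544e-02  f'(a)=-1.638e-01  a ← 36.445559 − (+5.544e-02/-1.638e-01) = 36.784064
iter 2: u=0.612711  f(a)=+7.818e-04  f'(a)=-1.592e-01  a ← 36.784064 − (+7.818e-04/-1.592e-01) = 36.788976
iter 3: u=0.612629  f(a)=+1.604e-07  f'(a)=-1.591e-01  a ← 36.788976 − (+1.604e-07/-1.591e-01) = 36.788977
iter 4: u=0.612629  f(a)=+0.000e+00  f'(a)=-1.591e-01  a ← 36.788977 − (+0.000e+00/-1.591e-01) = 36.788977
converged: |Δa| < 1e-12 after 4 iterations
sag = a·(cosh(S/(2a)) − 1) = 36.788977·(cosh(0.612629) − 1) = 7.122360
T_max/T_min = cosh(S/(2a)) = 1.193600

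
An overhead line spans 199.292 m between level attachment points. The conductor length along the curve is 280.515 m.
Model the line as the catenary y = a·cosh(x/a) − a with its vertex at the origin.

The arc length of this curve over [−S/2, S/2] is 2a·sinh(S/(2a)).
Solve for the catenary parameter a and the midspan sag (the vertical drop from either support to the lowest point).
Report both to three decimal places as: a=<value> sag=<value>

seed: a₀ = √(S³/(24(L−S))) = √(199.292³/(24·81.223)) = 63.722039
iter 1: u=1.563760  f(a)=+1.053e+01  f'(a)=-3.230e+00  a ← 63.722039 − (+1.053e+01/-3.230e+00) = 66.982199
iter 2: u=1.487649  f(a)=+8.620e-01  f'(a)=-2.721e+00  a ← 66.982199 − (+8.620e-01/-2.721e+00) = 67.299040
iter 3: u=1.480645  f(a)=+6.916e-03  f'(a)=-2.677e+00  a ← 67.299040 − (+6.916e-03/-2.677e+00) = 67.301624
iter 4: u=1.480588  f(a)=+4.531e-07  f'(a)=-2.677e+00  a ← 67.301624 − (+4.531e-07/-2.677e+00) = 67.301624
iter 5: u=1.480588  f(a)=+0.000e+00  f'(a)=-2.677e+00  a ← 67.301624 − (+0.000e+00/-2.677e+00) = 67.301624
converged: |Δa| < 1e-12 after 5 iterations
sag = a·(cosh(S/(2a)) − 1) = 67.301624·(cosh(1.480588) − 1) = 88.267251
T_max/T_min = cosh(S/(2a)) = 2.311517

a=67.302 sag=88.267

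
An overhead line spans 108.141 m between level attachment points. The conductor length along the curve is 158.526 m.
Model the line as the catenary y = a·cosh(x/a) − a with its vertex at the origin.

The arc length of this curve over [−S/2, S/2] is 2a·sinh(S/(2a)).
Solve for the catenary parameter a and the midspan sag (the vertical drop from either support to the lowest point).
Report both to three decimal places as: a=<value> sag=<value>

a=34.394 sag=52.010

seed: a₀ = √(S³/(24(L−S))) = √(108.141³/(24·50.385)) = 32.339204
iter 1: u=1.671980  f(a)=+7.530e+00  f'(a)=-4.079e+00  a ← 32.339204 − (+7.530e+00/-4.079e+00) = 34.185369
iter 2: u=1.581685  f(a)=+6.929e-01  f'(a)=-3.360e+00  a ← 34.185369 − (+6.929e-01/-3.360e+00) = 34.391621
iter 3: u=1.572200  f(a)=+7.182e-03  f'(a)=-3.290e+00  a ← 34.391621 − (+7.182e-03/-3.290e+00) = 34.393804
iter 4: u=1.572100  f(a)=+7.890e-07  f'(a)=-3.290e+00  a ← 34.393804 − (+7.890e-07/-3.290e+00) = 34.393804
iter 5: u=1.572100  f(a)=+2.842e-14  f'(a)=-3.290e+00  a ← 34.393804 − (+2.842e-14/-3.290e+00) = 34.393804
converged: |Δa| < 1e-12 after 5 iterations
sag = a·(cosh(S/(2a)) − 1) = 34.393804·(cosh(1.572100) − 1) = 52.009650
T_max/T_min = cosh(S/(2a)) = 2.512181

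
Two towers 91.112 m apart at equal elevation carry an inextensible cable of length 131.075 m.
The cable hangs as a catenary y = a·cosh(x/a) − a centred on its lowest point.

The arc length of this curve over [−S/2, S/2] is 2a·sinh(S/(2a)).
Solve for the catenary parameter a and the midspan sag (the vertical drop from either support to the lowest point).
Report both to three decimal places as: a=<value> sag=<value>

a=29.770 sag=42.212

seed: a₀ = √(S³/(24(L−S))) = √(91.112³/(24·39.963)) = 28.082043
iter 1: u=1.622247  f(a)=+5.600e+00  f'(a)=-3.669e+00  a ← 28.082043 − (+5.600e+00/-3.669e+00) = 29.608387
iter 2: u=1.538618  f(a)=+4.890e-01  f'(a)=-3.054e+00  a ← 29.608387 − (+4.890e-01/-3.054e+00) = 29.768512
iter 3: u=1.530342  f(a)=+4.517e-03  f'(a)=-2.998e+00  a ← 29.768512 − (+4.517e-03/-2.998e+00) = 29.770019
iter 4: u=1.530264  f(a)=+3.931e-07  f'(a)=-2.997e+00  a ← 29.770019 − (+3.931e-07/-2.997e+00) = 29.770019
iter 5: u=1.530264  f(a)=+0.000e+00  f'(a)=-2.997e+00  a ← 29.770019 − (+0.000e+00/-2.997e+00) = 29.770019
converged: |Δa| < 1e-12 after 5 iterations
sag = a·(cosh(S/(2a)) − 1) = 29.770019·(cosh(1.530264) − 1) = 42.212048
T_max/T_min = cosh(S/(2a)) = 2.417938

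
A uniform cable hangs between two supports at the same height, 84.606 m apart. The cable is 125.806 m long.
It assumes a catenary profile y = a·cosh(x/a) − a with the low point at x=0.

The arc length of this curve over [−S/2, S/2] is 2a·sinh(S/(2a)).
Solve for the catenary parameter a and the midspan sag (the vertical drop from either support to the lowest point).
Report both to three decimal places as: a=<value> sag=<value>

seed: a₀ = √(S³/(24(L−S))) = √(84.606³/(24·41.200)) = 24.748422
iter 1: u=1.709321  f(a)=+6.455e+00  f'(a)=-4.410e+00  a ← 24.748422 − (+6.455e+00/-4.410e+00) = 26.212311
iter 2: u=1.613860  f(a)=+6.171e-01  f'(a)=-3.603e+00  a ← 26.212311 − (+6.171e-01/-3.603e+00) = 26.383560
iter 3: u=1.603385  f(a)=+6.955e-03  f'(a)=-3.523e+00  a ← 26.383560 − (+6.955e-03/-3.523e+00) = 26.385534
iter 4: u=1.603265  f(a)=+9.056e-07  f'(a)=-3.522e+00  a ← 26.385534 − (+9.056e-07/-3.522e+00) = 26.385534
iter 5: u=1.603265  f(a)=+2.842e-14  f'(a)=-3.522e+00  a ← 26.385534 − (+2.842e-14/-3.522e+00) = 26.385534
converged: |Δa| < 1e-12 after 5 iterations
sag = a·(cosh(S/(2a)) − 1) = 26.385534·(cosh(1.603265) − 1) = 41.827249
T_max/T_min = cosh(S/(2a)) = 2.585234

a=26.386 sag=41.827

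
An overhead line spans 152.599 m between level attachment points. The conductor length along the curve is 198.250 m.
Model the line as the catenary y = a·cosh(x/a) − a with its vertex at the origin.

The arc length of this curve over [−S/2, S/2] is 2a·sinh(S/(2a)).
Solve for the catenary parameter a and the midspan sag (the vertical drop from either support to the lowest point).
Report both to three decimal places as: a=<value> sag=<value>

seed: a₀ = √(S³/(24(L−S))) = √(152.599³/(24·45.651)) = 56.950398
iter 1: u=1.339754  f(a)=+4.277e+00  f'(a)=-1.910e+00  a ← 56.950398 − (+4.277e+00/-1.910e+00) = 59.189417
iter 2: u=1.289073  f(a)=+2.651e-01  f'(a)=-1.680e+00  a ← 59.189417 − (+2.651e-01/-1.680e+00) = 59.347249
iter 3: u=1.285645  f(a)=+1.168e-03  f'(a)=-1.665e+00  a ← 59.347249 − (+1.168e-03/-1.665e+00) = 59.347951
iter 4: u=1.285630  f(a)=+2.289e-08  f'(a)=-1.665e+00  a ← 59.347951 − (+2.289e-08/-1.665e+00) = 59.347951
iter 5: u=1.285630  f(a)=+2.842e-14  f'(a)=-1.665e+00  a ← 59.347951 − (+2.842e-14/-1.665e+00) = 59.347951
converged: |Δa| < 1e-12 after 5 iterations
sag = a·(cosh(S/(2a)) − 1) = 59.347951·(cosh(1.285630) − 1) = 56.185356
T_max/T_min = cosh(S/(2a)) = 1.946711

a=59.348 sag=56.185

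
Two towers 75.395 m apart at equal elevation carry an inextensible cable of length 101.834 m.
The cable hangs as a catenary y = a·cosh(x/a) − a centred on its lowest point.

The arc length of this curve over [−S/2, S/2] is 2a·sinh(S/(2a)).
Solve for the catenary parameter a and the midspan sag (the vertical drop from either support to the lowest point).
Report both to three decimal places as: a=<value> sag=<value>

a=27.259 sag=30.496

seed: a₀ = √(S³/(24(L−S))) = √(75.395³/(24·26.439)) = 25.988768
iter 1: u=1.450530  f(a)=+2.925e+00  f'(a)=-2.496e+00  a ← 25.988768 − (+2.925e+00/-2.496e+00) = 27.160519
iter 2: u=1.387952  f(a)=+2.094e-01  f'(a)=-2.150e+00  a ← 27.160519 − (+2.094e-01/-2.150e+00) = 27.257918
iter 3: u=1.382993  f(a)=+1.257e-03  f'(a)=-2.125e+00  a ← 27.257918 − (+1.257e-03/-2.125e+00) = 27.258510
iter 4: u=1.382963  f(a)=+4.589e-08  f'(a)=-2.124e+00  a ← 27.258510 − (+4.589e-08/-2.124e+00) = 27.258510
iter 5: u=1.382963  f(a)=+1.421e-14  f'(a)=-2.124e+00  a ← 27.258510 − (+1.421e-14/-2.124e+00) = 27.258510
converged: |Δa| < 1e-12 after 5 iterations
sag = a·(cosh(S/(2a)) − 1) = 27.258510·(cosh(1.382963) − 1) = 30.495860
T_max/T_min = cosh(S/(2a)) = 2.118765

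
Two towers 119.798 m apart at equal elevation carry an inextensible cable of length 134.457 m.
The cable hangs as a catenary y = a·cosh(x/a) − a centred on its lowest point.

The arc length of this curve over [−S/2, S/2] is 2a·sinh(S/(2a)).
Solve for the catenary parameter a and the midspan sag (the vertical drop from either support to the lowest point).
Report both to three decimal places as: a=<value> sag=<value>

a=71.155 sag=26.736

seed: a₀ = √(S³/(24(L−S))) = √(119.798³/(24·14.659)) = 69.906339
iter 1: u=0.856846  f(a)=+5.476e-01  f'(a)=-4.510e-01  a ← 69.906339 − (+5.476e-01/-4.510e-01) = 71.120587
iter 2: u=0.842217  f(a)=+1.459e-02  f'(a)=-4.272e-01  a ← 71.120587 − (+1.459e-02/-4.272e-01) = 71.154745
iter 3: u=0.841813  f(a)=+1.099e-05  f'(a)=-4.266e-01  a ← 71.154745 − (+1.099e-05/-4.266e-01) = 71.154771
iter 4: u=0.841813  f(a)=+6.253e-12  f'(a)=-4.266e-01  a ← 71.154771 − (+6.253e-12/-4.266e-01) = 71.154771
converged: |Δa| < 1e-12 after 4 iterations
sag = a·(cosh(S/(2a)) − 1) = 71.154771·(cosh(0.841813) − 1) = 26.736356
T_max/T_min = cosh(S/(2a)) = 1.375749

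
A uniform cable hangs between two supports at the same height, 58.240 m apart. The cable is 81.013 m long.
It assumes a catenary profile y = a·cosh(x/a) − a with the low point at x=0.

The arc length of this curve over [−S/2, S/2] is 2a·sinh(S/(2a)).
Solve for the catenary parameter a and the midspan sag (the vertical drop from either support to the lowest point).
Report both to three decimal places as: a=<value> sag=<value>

a=20.039 sag=25.153

seed: a₀ = √(S³/(24(L−S))) = √(58.240³/(24·22.773)) = 19.011497
iter 1: u=1.531705  f(a)=+2.826e+00  f'(a)=-3.007e+00  a ← 19.011497 − (+2.826e+00/-3.007e+00) = 19.951182
iter 2: u=1.459563  f(a)=+2.230e-01  f'(a)=-2.549e+00  a ← 19.951182 − (+2.230e-01/-2.549e+00) = 20.038653
iter 3: u=1.453191  f(a)=+1.652e-03  f'(a)=-2.512e+00  a ← 20.038653 − (+1.652e-03/-2.512e+00) = 20.039311
iter 4: u=1.453144  f(a)=+9.216e-08  f'(a)=-2.512e+00  a ← 20.039311 − (+9.216e-08/-2.512e+00) = 20.039311
iter 5: u=1.453144  f(a)=-1.421e-14  f'(a)=-2.512e+00  a ← 20.039311 − (-1.421e-14/-2.512e+00) = 20.039311
converged: |Δa| < 1e-12 after 5 iterations
sag = a·(cosh(S/(2a)) − 1) = 20.039311·(cosh(1.453144) − 1) = 25.153061
T_max/T_min = cosh(S/(2a)) = 2.255186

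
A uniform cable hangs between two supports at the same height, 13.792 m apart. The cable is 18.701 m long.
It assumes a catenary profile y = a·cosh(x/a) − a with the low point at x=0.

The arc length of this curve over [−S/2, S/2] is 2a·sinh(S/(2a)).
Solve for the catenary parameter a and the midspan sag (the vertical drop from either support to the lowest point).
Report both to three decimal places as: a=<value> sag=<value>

seed: a₀ = √(S³/(24(L−S))) = √(13.792³/(24·4.909)) = 4.718878
iter 1: u=1.461364  f(a)=+5.516e-01  f'(a)=-2.560e+00  a ← 4.718878 − (+5.516e-01/-2.560e+00) = 4.934348
iter 2: u=1.397550  f(a)=+4.003e-02  f'(a)=-2.201e+00  a ← 4.934348 − (+4.003e-02/-2.201e+00) = 4.952537
iter 3: u=1.392418  f(a)=+2.473e-04  f'(a)=-2.174e+00  a ← 4.952537 − (+2.473e-04/-2.174e+00) = 4.952651
iter 4: u=1.392386  f(a)=+9.567e-09  f'(a)=-2.174e+00  a ← 4.952651 − (+9.567e-09/-2.174e+00) = 4.952651
iter 5: u=1.392386  f(a)=+0.000e+00  f'(a)=-2.174e+00  a ← 4.952651 − (+0.000e+00/-2.174e+00) = 4.952651
converged: |Δa| < 1e-12 after 5 iterations
sag = a·(cosh(S/(2a)) − 1) = 4.952651·(cosh(1.392386) − 1) = 5.628493
T_max/T_min = cosh(S/(2a)) = 2.136461

a=4.953 sag=5.628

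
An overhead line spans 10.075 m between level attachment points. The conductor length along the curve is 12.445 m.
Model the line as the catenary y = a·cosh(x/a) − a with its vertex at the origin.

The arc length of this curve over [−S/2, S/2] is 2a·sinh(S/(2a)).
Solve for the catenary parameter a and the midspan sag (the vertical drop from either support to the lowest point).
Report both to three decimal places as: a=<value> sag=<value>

seed: a₀ = √(S³/(24(L−S))) = √(10.075³/(24·2.370)) = 4.240214
iter 1: u=1.188030  f(a)=+1.730e-01  f'(a)=-1.284e+00  a ← 4.240214 − (+1.730e-01/-1.284e+00) = 4.374957
iter 2: u=1.151440  f(a)=+8.588e-03  f'(a)=-1.159e+00  a ← 4.374957 − (+8.588e-03/-1.159e+00) = 4.382366
iter 3: u=1.149493  f(a)=+2.361e-05  f'(a)=-1.153e+00  a ← 4.382366 − (+2.361e-05/-1.153e+00) = 4.382386
iter 4: u=1.149488  f(a)=+1.796e-10  f'(a)=-1.153e+00  a ← 4.382386 − (+1.796e-10/-1.153e+00) = 4.382386
iter 5: u=1.149488  f(a)=+0.000e+00  f'(a)=-1.153e+00  a ← 4.382386 − (+0.000e+00/-1.153e+00) = 4.382386
converged: |Δa| < 1e-12 after 5 iterations
sag = a·(cosh(S/(2a)) − 1) = 4.382386·(cosh(1.149488) − 1) = 3.228449
T_max/T_min = cosh(S/(2a)) = 1.736687

a=4.382 sag=3.228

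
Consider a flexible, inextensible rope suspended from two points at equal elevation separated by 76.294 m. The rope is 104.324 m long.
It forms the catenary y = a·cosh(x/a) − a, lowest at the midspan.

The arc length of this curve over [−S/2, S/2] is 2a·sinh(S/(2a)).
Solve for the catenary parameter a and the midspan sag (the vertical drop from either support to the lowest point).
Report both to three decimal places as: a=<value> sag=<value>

seed: a₀ = √(S³/(24(L−S))) = √(76.294³/(24·28.030)) = 25.693212
iter 1: u=1.484711  f(a)=+3.257e+00  f'(a)=-2.702e+00  a ← 25.693212 − (+3.257e+00/-2.702e+00) = 26.898337
iter 2: u=1.418192  f(a)=+2.431e-01  f'(a)=-2.313e+00  a ← 26.898337 − (+2.431e-01/-2.313e+00) = 27.003479
iter 3: u=1.412670  f(a)=+1.597e-03  f'(a)=-2.282e+00  a ← 27.003479 − (+1.597e-03/-2.282e+00) = 27.004179
iter 4: u=1.412633  f(a)=+6.991e-08  f'(a)=-2.282e+00  a ← 27.004179 − (+6.991e-08/-2.282e+00) = 27.004179
iter 5: u=1.412633  f(a)=+1.421e-14  f'(a)=-2.282e+00  a ← 27.004179 − (+1.421e-14/-2.282e+00) = 27.004179
converged: |Δa| < 1e-12 after 5 iterations
sag = a·(cosh(S/(2a)) − 1) = 27.004179·(cosh(1.412633) − 1) = 31.733372
T_max/T_min = cosh(S/(2a)) = 2.175128

a=27.004 sag=31.733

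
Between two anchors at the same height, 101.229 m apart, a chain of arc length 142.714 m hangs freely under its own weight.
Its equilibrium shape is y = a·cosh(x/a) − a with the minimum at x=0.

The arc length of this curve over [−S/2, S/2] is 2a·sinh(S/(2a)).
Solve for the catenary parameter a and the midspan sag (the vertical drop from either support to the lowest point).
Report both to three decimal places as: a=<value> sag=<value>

seed: a₀ = √(S³/(24(L−S))) = √(101.229³/(24·41.485)) = 32.277973
iter 1: u=1.568082  f(a)=+5.409e+00  f'(a)=-3.261e+00  a ← 32.277973 − (+5.409e+00/-3.261e+00) = 33.936960
iter 2: u=1.491427  f(a)=+4.450e-01  f'(a)=-2.744e+00  a ← 33.936960 − (+4.450e-01/-2.744e+00) = 34.099119
iter 3: u=1.484335  f(a)=+3.608e-03  f'(a)=-2.700e+00  a ← 34.099119 − (+3.608e-03/-2.700e+00) = 34.100456
iter 4: u=1.484276  f(a)=+2.415e-07  f'(a)=-2.700e+00  a ← 34.100456 − (+2.415e-07/-2.700e+00) = 34.100456
iter 5: u=1.484276  f(a)=+0.000e+00  f'(a)=-2.700e+00  a ← 34.100456 − (+0.000e+00/-2.700e+00) = 34.100456
converged: |Δa| < 1e-12 after 5 iterations
sag = a·(cosh(S/(2a)) − 1) = 34.100456·(cosh(1.484276) − 1) = 44.985969
T_max/T_min = cosh(S/(2a)) = 2.319219

a=34.100 sag=44.986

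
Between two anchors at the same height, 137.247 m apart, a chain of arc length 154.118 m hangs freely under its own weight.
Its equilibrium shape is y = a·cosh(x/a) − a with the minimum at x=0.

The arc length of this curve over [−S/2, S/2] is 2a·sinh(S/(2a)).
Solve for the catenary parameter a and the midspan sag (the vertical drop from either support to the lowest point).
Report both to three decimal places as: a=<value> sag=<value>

a=81.339 sag=30.706

seed: a₀ = √(S³/(24(L−S))) = √(137.247³/(24·16.871)) = 79.905791
iter 1: u=0.858805  f(a)=+6.332e-01  f'(a)=-4.542e-01  a ← 79.905791 − (+6.332e-01/-4.542e-01) = 81.299732
iter 2: u=0.844080  f(a)=+1.695e-02  f'(a)=-4.302e-01  a ← 81.299732 − (+1.695e-02/-4.302e-01) = 81.339128
iter 3: u=0.843671  f(a)=+1.288e-05  f'(a)=-4.296e-01  a ← 81.339128 − (+1.288e-05/-4.296e-01) = 81.339158
iter 4: u=0.843671  f(a)=+7.446e-12  f'(a)=-4.296e-01  a ← 81.339158 − (+7.446e-12/-4.296e-01) = 81.339158
converged: |Δa| < 1e-12 after 4 iterations
sag = a·(cosh(S/(2a)) − 1) = 81.339158·(cosh(0.843671) − 1) = 30.706137
T_max/T_min = cosh(S/(2a)) = 1.377507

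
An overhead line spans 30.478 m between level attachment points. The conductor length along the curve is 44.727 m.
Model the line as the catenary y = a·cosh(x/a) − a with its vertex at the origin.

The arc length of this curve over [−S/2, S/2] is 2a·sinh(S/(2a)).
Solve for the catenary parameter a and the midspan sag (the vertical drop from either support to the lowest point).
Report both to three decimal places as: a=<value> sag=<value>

a=9.679 sag=14.689

seed: a₀ = √(S³/(24(L−S))) = √(30.478³/(24·14.249)) = 9.098753
iter 1: u=1.674845  f(a)=+2.137e+00  f'(a)=-4.103e+00  a ← 9.098753 − (+2.137e+00/-4.103e+00) = 9.619616
iter 2: u=1.584159  f(a)=+1.973e-01  f'(a)=-3.378e+00  a ← 9.619616 − (+1.973e-01/-3.378e+00) = 9.678015
iter 3: u=1.574600  f(a)=+2.058e-03  f'(a)=-3.308e+00  a ← 9.678015 − (+2.058e-03/-3.308e+00) = 9.678637
iter 4: u=1.574499  f(a)=+2.291e-07  f'(a)=-3.307e+00  a ← 9.678637 − (+2.291e-07/-3.307e+00) = 9.678637
iter 5: u=1.574499  f(a)=+7.105e-15  f'(a)=-3.307e+00  a ← 9.678637 − (+7.105e-15/-3.307e+00) = 9.678637
converged: |Δa| < 1e-12 after 5 iterations
sag = a·(cosh(S/(2a)) − 1) = 9.678637·(cosh(1.574499) − 1) = 14.689419
T_max/T_min = cosh(S/(2a)) = 2.517716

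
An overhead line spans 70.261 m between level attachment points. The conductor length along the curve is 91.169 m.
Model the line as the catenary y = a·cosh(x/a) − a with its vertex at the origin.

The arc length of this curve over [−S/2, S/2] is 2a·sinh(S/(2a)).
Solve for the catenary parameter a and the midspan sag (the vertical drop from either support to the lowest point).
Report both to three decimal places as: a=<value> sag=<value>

seed: a₀ = √(S³/(24(L−S))) = √(70.261³/(24·20.908)) = 26.291152
iter 1: u=1.336210  f(a)=+1.948e+00  f'(a)=-1.893e+00  a ← 26.291152 − (+1.948e+00/-1.893e+00) = 27.320030
iter 2: u=1.285888  f(a)=+1.202e-01  f'(a)=-1.666e+00  a ← 27.320030 − (+1.202e-01/-1.666e+00) = 27.392161
iter 3: u=1.282502  f(a)=+5.240e-04  f'(a)=-1.652e+00  a ← 27.392161 − (+5.240e-04/-1.652e+00) = 27.392478
iter 4: u=1.282487  f(a)=+1.006e-08  f'(a)=-1.652e+00  a ← 27.392478 − (+1.006e-08/-1.652e+00) = 27.392478
iter 5: u=1.282487  f(a)=-1.421e-14  f'(a)=-1.652e+00  a ← 27.392478 − (-1.421e-14/-1.652e+00) = 27.392478
converged: |Δa| < 1e-12 after 5 iterations
sag = a·(cosh(S/(2a)) − 1) = 27.392478·(cosh(1.282487) − 1) = 25.789234
T_max/T_min = cosh(S/(2a)) = 1.941471

a=27.392 sag=25.789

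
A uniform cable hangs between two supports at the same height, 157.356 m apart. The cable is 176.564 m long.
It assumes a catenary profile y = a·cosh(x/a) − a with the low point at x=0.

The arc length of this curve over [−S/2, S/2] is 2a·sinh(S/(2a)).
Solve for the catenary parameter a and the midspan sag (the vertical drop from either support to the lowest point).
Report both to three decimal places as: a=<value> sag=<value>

a=93.572 sag=35.072

seed: a₀ = √(S³/(24(L−S))) = √(157.356³/(24·19.208)) = 91.934447
iter 1: u=0.855805  f(a)=+7.158e-01  f'(a)=-4.493e-01  a ← 91.934447 − (+7.158e-01/-4.493e-01) = 93.527647
iter 2: u=0.841227  f(a)=+1.903e-02  f'(a)=-4.257e-01  a ← 93.527647 − (+1.903e-02/-4.257e-01) = 93.572355
iter 3: u=0.840825  f(a)=+1.427e-05  f'(a)=-4.250e-01  a ← 93.572355 − (+1.427e-05/-4.250e-01) = 93.572389
iter 4: u=0.840825  f(a)=+8.015e-12  f'(a)=-4.250e-01  a ← 93.572389 − (+8.015e-12/-4.250e-01) = 93.572389
converged: |Δa| < 1e-12 after 4 iterations
sag = a·(cosh(S/(2a)) − 1) = 93.572389·(cosh(0.840825) − 1) = 35.072485
T_max/T_min = cosh(S/(2a)) = 1.374817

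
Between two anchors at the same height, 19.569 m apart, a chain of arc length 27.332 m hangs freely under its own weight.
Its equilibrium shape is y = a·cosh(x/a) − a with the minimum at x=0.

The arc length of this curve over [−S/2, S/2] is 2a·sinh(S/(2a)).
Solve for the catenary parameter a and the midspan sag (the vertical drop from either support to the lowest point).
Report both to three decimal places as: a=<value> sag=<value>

seed: a₀ = √(S³/(24(L−S))) = √(19.569³/(24·7.763)) = 6.342092
iter 1: u=1.542787  f(a)=+9.780e-01  f'(a)=-3.083e+00  a ← 6.342092 − (+9.780e-01/-3.083e+00) = 6.659360
iter 2: u=1.469285  f(a)=+7.818e-02  f'(a)=-2.608e+00  a ← 6.659360 − (+7.818e-02/-2.608e+00) = 6.689340
iter 3: u=1.462700  f(a)=+5.955e-04  f'(a)=-2.568e+00  a ← 6.689340 − (+5.955e-04/-2.568e+00) = 6.689572
iter 4: u=1.462650  f(a)=+3.513e-08  f'(a)=-2.568e+00  a ← 6.689572 − (+3.513e-08/-2.568e+00) = 6.689572
iter 5: u=1.462650  f(a)=+3.553e-15  f'(a)=-2.568e+00  a ← 6.689572 − (+3.553e-15/-2.568e+00) = 6.689572
converged: |Δa| < 1e-12 after 5 iterations
sag = a·(cosh(S/(2a)) − 1) = 6.689572·(cosh(1.462650) − 1) = 8.525878
T_max/T_min = cosh(S/(2a)) = 2.274503

a=6.690 sag=8.526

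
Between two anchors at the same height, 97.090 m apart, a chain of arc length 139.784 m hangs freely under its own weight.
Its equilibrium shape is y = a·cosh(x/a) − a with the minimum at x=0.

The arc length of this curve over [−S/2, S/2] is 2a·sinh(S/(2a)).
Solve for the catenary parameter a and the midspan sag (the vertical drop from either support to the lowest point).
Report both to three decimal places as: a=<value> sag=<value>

a=31.687 sag=45.053

seed: a₀ = √(S³/(24(L−S))) = √(97.090³/(24·42.694)) = 29.886338
iter 1: u=1.624321  f(a)=+5.999e+00  f'(a)=-3.686e+00  a ← 29.886338 − (+5.999e+00/-3.686e+00) = 31.514148
iter 2: u=1.540419  f(a)=+5.250e-01  f'(a)=-3.066e+00  a ← 31.514148 − (+5.250e-01/-3.066e+00) = 31.685373
iter 3: u=1.532095  f(a)=+4.873e-03  f'(a)=-3.010e+00  a ← 31.685373 − (+4.873e-03/-3.010e+00) = 31.686992
iter 4: u=1.532017  f(a)=+4.284e-07  f'(a)=-3.009e+00  a ← 31.686992 − (+4.284e-07/-3.009e+00) = 31.686992
iter 5: u=1.532017  f(a)=+0.000e+00  f'(a)=-3.009e+00  a ← 31.686992 − (+0.000e+00/-3.009e+00) = 31.686992
converged: |Δa| < 1e-12 after 5 iterations
sag = a·(cosh(S/(2a)) − 1) = 31.686992·(cosh(1.532017) − 1) = 45.052549
T_max/T_min = cosh(S/(2a)) = 2.421799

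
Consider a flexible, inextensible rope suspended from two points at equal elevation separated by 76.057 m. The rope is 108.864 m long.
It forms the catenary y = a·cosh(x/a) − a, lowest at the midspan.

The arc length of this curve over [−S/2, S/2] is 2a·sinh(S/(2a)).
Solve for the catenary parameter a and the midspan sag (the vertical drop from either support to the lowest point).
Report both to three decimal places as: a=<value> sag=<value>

a=25.038 sag=34.877

seed: a₀ = √(S³/(24(L−S))) = √(76.057³/(24·32.807)) = 23.638500
iter 1: u=1.608753  f(a)=+4.517e+00  f'(a)=-3.564e+00  a ← 23.638500 − (+4.517e+00/-3.564e+00) = 24.905859
iter 2: u=1.526890  f(a)=+3.887e-01  f'(a)=-2.975e+00  a ← 24.905859 − (+3.887e-01/-2.975e+00) = 25.036522
iter 3: u=1.518921  f(a)=+3.477e-03  f'(a)=-2.922e+00  a ← 25.036522 − (+3.477e-03/-2.922e+00) = 25.037712
iter 4: u=1.518849  f(a)=+2.837e-07  f'(a)=-2.921e+00  a ← 25.037712 − (+2.837e-07/-2.921e+00) = 25.037712
iter 5: u=1.518849  f(a)=+2.842e-14  f'(a)=-2.921e+00  a ← 25.037712 − (+2.842e-14/-2.921e+00) = 25.037712
converged: |Δa| < 1e-12 after 5 iterations
sag = a·(cosh(S/(2a)) − 1) = 25.037712·(cosh(1.518849) − 1) = 34.876641
T_max/T_min = cosh(S/(2a)) = 2.392964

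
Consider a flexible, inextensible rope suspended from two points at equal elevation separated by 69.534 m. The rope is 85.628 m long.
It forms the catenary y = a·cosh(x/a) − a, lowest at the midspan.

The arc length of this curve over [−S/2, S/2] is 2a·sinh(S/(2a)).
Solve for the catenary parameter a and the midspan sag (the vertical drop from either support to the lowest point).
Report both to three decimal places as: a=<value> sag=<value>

a=30.477 sag=22.077

seed: a₀ = √(S³/(24(L−S))) = √(69.534³/(24·16.094)) = 29.502458
iter 1: u=1.178444  f(a)=+1.155e+00  f'(a)=-1.250e+00  a ← 29.502458 − (+1.155e+00/-1.250e+00) = 30.426418
iter 2: u=1.142658  f(a)=+5.649e-02  f'(a)=-1.131e+00  a ← 30.426418 − (+5.649e-02/-1.131e+00) = 30.476377
iter 3: u=1.140785  f(a)=+1.504e-04  f'(a)=-1.125e+00  a ← 30.476377 − (+1.504e-04/-1.125e+00) = 30.476511
iter 4: u=1.140780  f(a)=+1.073e-09  f'(a)=-1.125e+00  a ← 30.476511 − (+1.073e-09/-1.125e+00) = 30.476511
iter 5: u=1.140780  f(a)=+2.842e-14  f'(a)=-1.125e+00  a ← 30.476511 − (+2.842e-14/-1.125e+00) = 30.476511
converged: |Δa| < 1e-12 after 5 iterations
sag = a·(cosh(S/(2a)) − 1) = 30.476511·(cosh(1.140780) − 1) = 22.076856
T_max/T_min = cosh(S/(2a)) = 1.724389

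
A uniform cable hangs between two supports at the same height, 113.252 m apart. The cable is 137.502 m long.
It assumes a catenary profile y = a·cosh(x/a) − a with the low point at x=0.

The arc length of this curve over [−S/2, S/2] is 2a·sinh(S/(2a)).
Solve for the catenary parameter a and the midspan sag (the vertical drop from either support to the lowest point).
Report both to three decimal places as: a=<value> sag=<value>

seed: a₀ = √(S³/(24(L−S))) = √(113.252³/(24·24.250)) = 49.958263
iter 1: u=1.133466  f(a)=+1.606e+00  f'(a)=-1.101e+00  a ← 49.958263 − (+1.606e+00/-1.101e+00) = 51.416653
iter 2: u=1.101316  f(a)=+7.302e-02  f'(a)=-1.003e+00  a ← 51.416653 − (+7.302e-02/-1.003e+00) = 51.489432
iter 3: u=1.099760  f(a)=+1.668e-04  f'(a)=-9.987e-01  a ← 51.489432 − (+1.668e-04/-9.987e-01) = 51.489599
iter 4: u=1.099756  f(a)=+8.750e-10  f'(a)=-9.987e-01  a ← 51.489599 − (+8.750e-10/-9.987e-01) = 51.489599
iter 5: u=1.099756  f(a)=+0.000e+00  f'(a)=-9.987e-01  a ← 51.489599 − (+0.000e+00/-9.987e-01) = 51.489599
converged: |Δa| < 1e-12 after 5 iterations
sag = a·(cosh(S/(2a)) − 1) = 51.489599·(cosh(1.099756) − 1) = 34.404981
T_max/T_min = cosh(S/(2a)) = 1.668193

a=51.490 sag=34.405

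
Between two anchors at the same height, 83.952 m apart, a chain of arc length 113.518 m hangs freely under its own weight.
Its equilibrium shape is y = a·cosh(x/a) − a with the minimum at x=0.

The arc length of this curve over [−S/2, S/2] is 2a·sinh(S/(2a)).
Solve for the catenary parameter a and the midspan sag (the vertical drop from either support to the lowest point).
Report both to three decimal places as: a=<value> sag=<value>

a=30.293 sag=34.044

seed: a₀ = √(S³/(24(L−S))) = √(83.952³/(24·29.566)) = 28.876507
iter 1: u=1.453638  f(a)=+3.286e+00  f'(a)=-2.514e+00  a ← 28.876507 − (+3.286e+00/-2.514e+00) = 30.183211
iter 2: u=1.390707  f(a)=+2.362e-01  f'(a)=-2.165e+00  a ← 30.183211 − (+2.362e-01/-2.165e+00) = 30.292312
iter 3: u=1.385698  f(a)=+1.429e-03  f'(a)=-2.139e+00  a ← 30.292312 − (+1.429e-03/-2.139e+00) = 30.292980
iter 4: u=1.385668  f(a)=+5.305e-08  f'(a)=-2.138e+00  a ← 30.292980 − (+5.305e-08/-2.138e+00) = 30.292980
iter 5: u=1.385668  f(a)=+0.000e+00  f'(a)=-2.138e+00  a ← 30.292980 − (+0.000e+00/-2.138e+00) = 30.292980
converged: |Δa| < 1e-12 after 5 iterations
sag = a·(cosh(S/(2a)) − 1) = 30.292980·(cosh(1.385668) − 1) = 34.044013
T_max/T_min = cosh(S/(2a)) = 2.123825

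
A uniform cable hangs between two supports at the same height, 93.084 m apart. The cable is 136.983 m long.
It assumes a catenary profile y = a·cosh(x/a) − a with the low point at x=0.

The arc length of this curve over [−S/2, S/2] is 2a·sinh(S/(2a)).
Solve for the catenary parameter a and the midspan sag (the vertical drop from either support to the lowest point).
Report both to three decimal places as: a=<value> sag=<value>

a=29.446 sag=45.107

seed: a₀ = √(S³/(24(L−S))) = √(93.084³/(24·43.899)) = 27.668118
iter 1: u=1.682153  f(a)=+6.646e+00  f'(a)=-4.167e+00  a ← 27.668118 − (+6.646e+00/-4.167e+00) = 29.263154
iter 2: u=1.590464  f(a)=+6.181e-01  f'(a)=-3.425e+00  a ← 29.263154 − (+6.181e-01/-3.425e+00) = 29.443616
iter 3: u=1.580716  f(a)=+6.555e-03  f'(a)=-3.353e+00  a ← 29.443616 − (+6.555e-03/-3.353e+00) = 29.445572
iter 4: u=1.580611  f(a)=+7.546e-07  f'(a)=-3.352e+00  a ← 29.445572 − (+7.546e-07/-3.352e+00) = 29.445572
iter 5: u=1.580611  f(a)=+2.842e-14  f'(a)=-3.352e+00  a ← 29.445572 − (+2.842e-14/-3.352e+00) = 29.445572
converged: |Δa| < 1e-12 after 5 iterations
sag = a·(cosh(S/(2a)) − 1) = 29.445572·(cosh(1.580611) − 1) = 45.107277
T_max/T_min = cosh(S/(2a)) = 2.531887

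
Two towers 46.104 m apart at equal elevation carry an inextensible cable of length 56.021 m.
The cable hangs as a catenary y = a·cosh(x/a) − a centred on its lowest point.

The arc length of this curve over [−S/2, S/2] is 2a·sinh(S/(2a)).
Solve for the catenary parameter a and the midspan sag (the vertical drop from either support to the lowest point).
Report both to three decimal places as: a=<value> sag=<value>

seed: a₀ = √(S³/(24(L−S))) = √(46.104³/(24·9.917)) = 20.291406
iter 1: u=1.136047  f(a)=+6.600e-01  f'(a)=-1.110e+00  a ← 20.291406 − (+6.600e-01/-1.110e+00) = 20.886204
iter 2: u=1.103695  f(a)=+3.013e-02  f'(a)=-1.010e+00  a ← 20.886204 − (+3.013e-02/-1.010e+00) = 20.916026
iter 3: u=1.102121  f(a)=+6.945e-05  f'(a)=-1.006e+00  a ← 20.916026 − (+6.945e-05/-1.006e+00) = 20.916095
iter 4: u=1.102118  f(a)=+3.709e-10  f'(a)=-1.006e+00  a ← 20.916095 − (+3.709e-10/-1.006e+00) = 20.916095
iter 5: u=1.102118  f(a)=+0.000e+00  f'(a)=-1.006e+00  a ← 20.916095 − (+0.000e+00/-1.006e+00) = 20.916095
converged: |Δa| < 1e-12 after 5 iterations
sag = a·(cosh(S/(2a)) − 1) = 20.916095·(cosh(1.102118) − 1) = 14.042039
T_max/T_min = cosh(S/(2a)) = 1.671351

a=20.916 sag=14.042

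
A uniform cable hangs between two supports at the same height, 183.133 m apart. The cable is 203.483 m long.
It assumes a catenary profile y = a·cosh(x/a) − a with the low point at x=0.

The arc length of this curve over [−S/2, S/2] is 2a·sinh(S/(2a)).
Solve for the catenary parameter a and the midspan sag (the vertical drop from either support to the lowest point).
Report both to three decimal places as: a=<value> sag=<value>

seed: a₀ = √(S³/(24(L−S))) = √(183.133³/(24·20.350)) = 112.140396
iter 1: u=0.816534  f(a)=+6.893e-01  f'(a)=-3.877e-01  a ← 112.140396 − (+6.893e-01/-3.877e-01) = 113.918141
iter 2: u=0.803792  f(a)=+1.673e-02  f'(a)=-3.691e-01  a ← 113.918141 − (+1.673e-02/-3.691e-01) = 113.963473
iter 3: u=0.803472  f(a)=+1.040e-05  f'(a)=-3.686e-01  a ← 113.963473 − (+1.040e-05/-3.686e-01) = 113.963501
iter 4: u=0.803472  f(a)=+3.951e-12  f'(a)=-3.686e-01  a ← 113.963501 − (+3.951e-12/-3.686e-01) = 113.963501
converged: |Δa| < 1e-12 after 4 iterations
sag = a·(cosh(S/(2a)) − 1) = 113.963501·(cosh(0.803472) − 1) = 38.807610
T_max/T_min = cosh(S/(2a)) = 1.340527

a=113.964 sag=38.808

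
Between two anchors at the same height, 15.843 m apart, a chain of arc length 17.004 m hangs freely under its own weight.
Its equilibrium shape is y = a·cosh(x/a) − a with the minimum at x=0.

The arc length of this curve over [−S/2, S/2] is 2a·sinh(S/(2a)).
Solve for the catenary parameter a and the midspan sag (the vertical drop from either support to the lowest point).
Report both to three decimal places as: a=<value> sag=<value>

seed: a₀ = √(S³/(24(L−S))) = √(15.843³/(24·1.161)) = 11.946327
iter 1: u=0.663091  f(a)=+2.579e-02  f'(a)=-2.031e-01  a ← 11.946327 − (+2.579e-02/-2.031e-01) = 12.073353
iter 2: u=0.656114  f(a)=+4.172e-04  f'(a)=-1.965e-01  a ← 12.073353 − (+4.172e-04/-1.965e-01) = 12.075476
iter 3: u=0.655999  f(a)=+1.131e-07  f'(a)=-1.964e-01  a ← 12.075476 − (+1.131e-07/-1.964e-01) = 12.075477
iter 4: u=0.655999  f(a)=+1.066e-14  f'(a)=-1.964e-01  a ← 12.075477 − (+1.066e-14/-1.964e-01) = 12.075477
converged: |Δa| < 1e-12 after 4 iterations
sag = a·(cosh(S/(2a)) − 1) = 12.075477·(cosh(0.655999) − 1) = 2.692771
T_max/T_min = cosh(S/(2a)) = 1.222995

a=12.075 sag=2.693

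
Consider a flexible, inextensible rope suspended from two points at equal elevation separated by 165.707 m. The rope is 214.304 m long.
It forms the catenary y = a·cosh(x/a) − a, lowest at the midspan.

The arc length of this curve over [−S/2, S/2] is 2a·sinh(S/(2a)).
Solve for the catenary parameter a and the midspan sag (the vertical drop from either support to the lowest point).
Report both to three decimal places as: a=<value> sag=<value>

seed: a₀ = √(S³/(24(L−S))) = √(165.707³/(24·48.597)) = 62.459849
iter 1: u=1.326508  f(a)=+4.459e+00  f'(a)=-1.848e+00  a ← 62.459849 − (+4.459e+00/-1.848e+00) = 64.873230
iter 2: u=1.277160  f(a)=+2.715e-01  f'(a)=-1.629e+00  a ← 64.873230 − (+2.715e-01/-1.629e+00) = 65.039887
iter 3: u=1.273888  f(a)=+1.151e-03  f'(a)=-1.615e+00  a ← 65.039887 − (+1.151e-03/-1.615e+00) = 65.040599
iter 4: u=1.273874  f(a)=+2.086e-08  f'(a)=-1.615e+00  a ← 65.040599 − (+2.086e-08/-1.615e+00) = 65.040599
iter 5: u=1.273874  f(a)=+0.000e+00  f'(a)=-1.615e+00  a ← 65.040599 − (+0.000e+00/-1.615e+00) = 65.040599
converged: |Δa| < 1e-12 after 5 iterations
sag = a·(cosh(S/(2a)) − 1) = 65.040599·(cosh(1.273874) − 1) = 60.306242
T_max/T_min = cosh(S/(2a)) = 1.927209

a=65.041 sag=60.306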